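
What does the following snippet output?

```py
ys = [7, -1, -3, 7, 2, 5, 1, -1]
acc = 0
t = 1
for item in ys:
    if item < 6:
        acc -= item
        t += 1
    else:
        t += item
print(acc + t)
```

18

item=7: not <6; t=8
item=-1: <6, acc = 0-(-1) = 1; t=9
item=-3: <6, acc = 1-(-3) = 4; t=10
item=7: not <6; t=17
item=2: <6, acc = 4-2 = 2; t=18
item=5: <6, acc = 2-5 = -3; t=19
item=1: <6, acc = (-3)-1 = -4; t=20
item=-1: <6, acc = (-4)-(-1) = -3; t=21
acc+t = (-3)+21 = 18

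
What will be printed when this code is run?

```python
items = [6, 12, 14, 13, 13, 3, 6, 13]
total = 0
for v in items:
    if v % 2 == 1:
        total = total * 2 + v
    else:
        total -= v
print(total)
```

-349

v=6: not odd, total = 0-6 = -6
v=12: not odd, total = (-6)-12 = -18
v=14: not odd, total = (-18)-14 = -32
v=13: odd, total = (-32)*2+13 = -51
v=13: odd, total = (-51)*2+13 = -89
v=3: odd, total = (-89)*2+3 = -175
v=6: not odd, total = (-175)-6 = -181
v=13: odd, total = (-181)*2+13 = -349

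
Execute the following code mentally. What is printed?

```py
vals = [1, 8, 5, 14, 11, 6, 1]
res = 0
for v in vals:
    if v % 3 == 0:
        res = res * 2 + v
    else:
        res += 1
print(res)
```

v=1: not %3==0, res = 0+1 = 1
v=8: not %3==0, res = 1+1 = 2
v=5: not %3==0, res = 2+1 = 3
v=14: not %3==0, res = 3+1 = 4
v=11: not %3==0, res = 4+1 = 5
v=6: %3==0, res = 5*2+6 = 16
v=1: not %3==0, res = 16+1 = 17

17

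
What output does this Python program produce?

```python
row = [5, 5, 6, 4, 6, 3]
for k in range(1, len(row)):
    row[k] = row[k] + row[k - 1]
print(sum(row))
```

106

k=1: row[1] = 5+5 = 10 → [5, 10, 6, 4, 6, 3]
k=2: row[2] = 6+10 = 16 → [5, 10, 16, 4, 6, 3]
k=3: row[3] = 4+16 = 20 → [5, 10, 16, 20, 6, 3]
k=4: row[4] = 6+20 = 26 → [5, 10, 16, 20, 26, 3]
k=5: row[5] = 3+26 = 29 → [5, 10, 16, 20, 26, 29]
sum = 106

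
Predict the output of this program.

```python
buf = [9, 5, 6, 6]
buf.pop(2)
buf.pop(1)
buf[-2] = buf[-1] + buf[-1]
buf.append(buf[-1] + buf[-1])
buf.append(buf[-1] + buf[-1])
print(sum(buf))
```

pop(2) removes 6 → [9, 5, 6]
pop(1) removes 5 → [9, 6]
buf[-2] = buf[-1]+buf[-1] = 6+6 = 12 → [12, 6]
append buf[-1]+buf[-1] = 6+6 = 12 → [12, 6, 12]
append buf[-1]+buf[-1] = 12+12 = 24 → [12, 6, 12, 24]
sum = 54

54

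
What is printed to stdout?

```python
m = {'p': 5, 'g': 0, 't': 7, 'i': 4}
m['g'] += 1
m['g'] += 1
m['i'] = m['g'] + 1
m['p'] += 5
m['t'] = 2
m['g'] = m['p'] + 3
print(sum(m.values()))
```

28

m['g'] = 0+1 = 1 → {'p': 5, 'g': 1, 't': 7, 'i': 4}
m['g'] = 1+1 = 2 → {'p': 5, 'g': 2, 't': 7, 'i': 4}
m['i'] = m['g']+1 = 3 → {'p': 5, 'g': 2, 't': 7, 'i': 3}
m['p'] = 5+5 = 10 → {'p': 10, 'g': 2, 't': 7, 'i': 3}
m['t'] = 2 → {'p': 10, 'g': 2, 't': 2, 'i': 3}
m['g'] = m['p']+3 = 13 → {'p': 10, 'g': 13, 't': 2, 'i': 3}
sum of values = 28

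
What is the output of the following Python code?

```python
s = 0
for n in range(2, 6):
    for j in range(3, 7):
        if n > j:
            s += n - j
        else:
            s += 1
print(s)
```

n=2,j=3: not 2>3, s = 0+1 = 1
n=2,j=4: not 2>4, s = 1+1 = 2
n=2,j=5: not 2>5, s = 2+1 = 3
n=2,j=6: not 2>6, s = 3+1 = 4
n=3,j=3: not 3>3, s = 4+1 = 5
n=3,j=4: not 3>4, s = 5+1 = 6
n=3,j=5: not 3>5, s = 6+1 = 7
n=3,j=6: not 3>6, s = 7+1 = 8
n=4,j=3: 4>3, s = 8+1 = 9
n=4,j=4: not 4>4, s = 9+1 = 10
n=4,j=5: not 4>5, s = 10+1 = 11
n=4,j=6: not 4>6, s = 11+1 = 12
n=5,j=3: 5>3, s = 12+2 = 14
n=5,j=4: 5>4, s = 14+1 = 15
n=5,j=5: not 5>5, s = 15+1 = 16
n=5,j=6: not 5>6, s = 16+1 = 17

17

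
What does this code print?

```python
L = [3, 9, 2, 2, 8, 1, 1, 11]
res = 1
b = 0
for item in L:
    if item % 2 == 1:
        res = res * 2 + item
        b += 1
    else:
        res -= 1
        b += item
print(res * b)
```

2465

item=3: odd, res = 1*2+3 = 5; b=1
item=9: odd, res = 5*2+9 = 19; b=2
item=2: not odd, res = 19-1 = 18; b=4
item=2: not odd, res = 18-1 = 17; b=6
item=8: not odd, res = 17-1 = 16; b=14
item=1: odd, res = 16*2+1 = 33; b=15
item=1: odd, res = 33*2+1 = 67; b=16
item=11: odd, res = 67*2+11 = 145; b=17
res*b = 145*17 = 2465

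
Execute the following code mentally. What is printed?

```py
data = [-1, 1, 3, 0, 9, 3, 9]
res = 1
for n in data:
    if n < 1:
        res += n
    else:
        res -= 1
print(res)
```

-5

n=-1: <1, res = 1+(-1) = 0
n=1: not <1, res = 0-1 = -1
n=3: not <1, res = (-1)-1 = -2
n=0: <1, res = (-2)+0 = -2
n=9: not <1, res = (-2)-1 = -3
n=3: not <1, res = (-3)-1 = -4
n=9: not <1, res = (-4)-1 = -5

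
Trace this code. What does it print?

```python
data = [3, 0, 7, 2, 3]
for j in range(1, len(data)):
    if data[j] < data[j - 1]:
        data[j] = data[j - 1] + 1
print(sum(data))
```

j=1: 0<3, data[1] = 3+1 = 4 → [3, 4, 7, 2, 3]
j=2: 7>=4, unchanged → [3, 4, 7, 2, 3]
j=3: 2<7, data[3] = 7+1 = 8 → [3, 4, 7, 8, 3]
j=4: 3<8, data[4] = 8+1 = 9 → [3, 4, 7, 8, 9]
sum = 31

31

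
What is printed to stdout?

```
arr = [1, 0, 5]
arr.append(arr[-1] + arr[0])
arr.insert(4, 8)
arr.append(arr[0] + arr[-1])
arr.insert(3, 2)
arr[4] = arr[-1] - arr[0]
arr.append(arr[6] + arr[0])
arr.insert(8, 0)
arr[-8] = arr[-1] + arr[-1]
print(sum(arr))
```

append arr[-1]+arr[0] = 5+1 = 6 → [1, 0, 5, 6]
insert 8 at 4 → [1, 0, 5, 6, 8]
append arr[0]+arr[-1] = 1+8 = 9 → [1, 0, 5, 6, 8, 9]
insert 2 at 3 → [1, 0, 5, 2, 6, 8, 9]
arr[4] = arr[-1]-arr[0] = 9-1 = 8 → [1, 0, 5, 2, 8, 8, 9]
append arr[6]+arr[0] = 9+1 = 10 → [1, 0, 5, 2, 8, 8, 9, 10]
insert 0 at 8 → [1, 0, 5, 2, 8, 8, 9, 10, 0]
arr[-8] = arr[-1]+arr[-1] = 0+0 = 0 → [1, 0, 5, 2, 8, 8, 9, 10, 0]
sum = 43

43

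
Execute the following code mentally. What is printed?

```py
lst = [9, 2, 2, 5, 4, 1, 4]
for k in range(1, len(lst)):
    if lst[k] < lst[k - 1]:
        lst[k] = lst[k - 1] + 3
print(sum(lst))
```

k=1: 2<9, lst[1] = 9+3 = 12 → [9, 12, 2, 5, 4, 1, 4]
k=2: 2<12, lst[2] = 12+3 = 15 → [9, 12, 15, 5, 4, 1, 4]
k=3: 5<15, lst[3] = 15+3 = 18 → [9, 12, 15, 18, 4, 1, 4]
k=4: 4<18, lst[4] = 18+3 = 21 → [9, 12, 15, 18, 21, 1, 4]
k=5: 1<21, lst[5] = 21+3 = 24 → [9, 12, 15, 18, 21, 24, 4]
k=6: 4<24, lst[6] = 24+3 = 27 → [9, 12, 15, 18, 21, 24, 27]
sum = 126

126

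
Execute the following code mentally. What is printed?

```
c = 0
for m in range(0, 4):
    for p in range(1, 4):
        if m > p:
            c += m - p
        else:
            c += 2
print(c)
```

m=0,p=1: not 0>1, c = 0+2 = 2
m=0,p=2: not 0>2, c = 2+2 = 4
m=0,p=3: not 0>3, c = 4+2 = 6
m=1,p=1: not 1>1, c = 6+2 = 8
m=1,p=2: not 1>2, c = 8+2 = 10
m=1,p=3: not 1>3, c = 10+2 = 12
m=2,p=1: 2>1, c = 12+1 = 13
m=2,p=2: not 2>2, c = 13+2 = 15
m=2,p=3: not 2>3, c = 15+2 = 17
m=3,p=1: 3>1, c = 17+2 = 19
m=3,p=2: 3>2, c = 19+1 = 20
m=3,p=3: not 3>3, c = 20+2 = 22

22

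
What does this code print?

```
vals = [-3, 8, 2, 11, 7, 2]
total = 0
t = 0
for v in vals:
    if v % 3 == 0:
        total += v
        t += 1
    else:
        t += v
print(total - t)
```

v=-3: %3==0, total = 0+(-3) = -3; t=1
v=8: not %3==0; t=9
v=2: not %3==0; t=11
v=11: not %3==0; t=22
v=7: not %3==0; t=29
v=2: not %3==0; t=31
total-t = (-3)-31 = -34

-34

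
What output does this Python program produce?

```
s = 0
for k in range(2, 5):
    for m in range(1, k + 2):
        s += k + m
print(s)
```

69

k=2,m=1: s = 0+3 = 3
k=2,m=2: s = 3+4 = 7
k=2,m=3: s = 7+5 = 12
k=3,m=1: s = 12+4 = 16
k=3,m=2: s = 16+5 = 21
k=3,m=3: s = 21+6 = 27
k=3,m=4: s = 27+7 = 34
k=4,m=1: s = 34+5 = 39
k=4,m=2: s = 39+6 = 45
k=4,m=3: s = 45+7 = 52
k=4,m=4: s = 52+8 = 60
k=4,m=5: s = 60+9 = 69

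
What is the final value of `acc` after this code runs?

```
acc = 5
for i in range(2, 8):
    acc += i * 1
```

i=2: acc = 5+2*1 = 7
i=3: acc = 7+3*1 = 10
i=4: acc = 10+4*1 = 14
i=5: acc = 14+5*1 = 19
i=6: acc = 19+6*1 = 25
i=7: acc = 25+7*1 = 32

32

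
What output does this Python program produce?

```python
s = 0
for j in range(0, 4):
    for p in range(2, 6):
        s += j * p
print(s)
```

84

j=0,p=2: s = 0+0 = 0
j=0,p=3: s = 0+0 = 0
j=0,p=4: s = 0+0 = 0
j=0,p=5: s = 0+0 = 0
j=1,p=2: s = 0+2 = 2
j=1,p=3: s = 2+3 = 5
j=1,p=4: s = 5+4 = 9
j=1,p=5: s = 9+5 = 14
j=2,p=2: s = 14+4 = 18
j=2,p=3: s = 18+6 = 24
j=2,p=4: s = 24+8 = 32
j=2,p=5: s = 32+10 = 42
j=3,p=2: s = 42+6 = 48
j=3,p=3: s = 48+9 = 57
j=3,p=4: s = 57+12 = 69
j=3,p=5: s = 69+15 = 84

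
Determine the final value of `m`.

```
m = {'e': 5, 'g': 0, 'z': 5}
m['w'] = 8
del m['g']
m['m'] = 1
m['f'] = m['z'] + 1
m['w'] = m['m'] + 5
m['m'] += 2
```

{'e': 5, 'z': 5, 'w': 6, 'm': 3, 'f': 6}

m['w'] = 8 → {'e': 5, 'g': 0, 'z': 5, 'w': 8}
del 'g' → {'e': 5, 'z': 5, 'w': 8}
m['m'] = 1 → {'e': 5, 'z': 5, 'w': 8, 'm': 1}
m['f'] = m['z']+1 = 6 → {'e': 5, 'z': 5, 'w': 8, 'm': 1, 'f': 6}
m['w'] = m['m']+5 = 6 → {'e': 5, 'z': 5, 'w': 6, 'm': 1, 'f': 6}
m['m'] = 1+2 = 3 → {'e': 5, 'z': 5, 'w': 6, 'm': 3, 'f': 6}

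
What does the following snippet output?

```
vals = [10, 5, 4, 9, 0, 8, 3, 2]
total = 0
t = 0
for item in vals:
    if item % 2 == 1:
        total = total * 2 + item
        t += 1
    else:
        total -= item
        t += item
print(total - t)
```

item=10: not odd, total = 0-10 = -10; t=10
item=5: odd, total = (-10)*2+5 = -15; t=11
item=4: not odd, total = (-15)-4 = -19; t=15
item=9: odd, total = (-19)*2+9 = -29; t=16
item=0: not odd, total = (-29)-0 = -29; t=16
item=8: not odd, total = (-29)-8 = -37; t=24
item=3: odd, total = (-37)*2+3 = -71; t=25
item=2: not odd, total = (-71)-2 = -73; t=27
total-t = (-73)-27 = -100

-100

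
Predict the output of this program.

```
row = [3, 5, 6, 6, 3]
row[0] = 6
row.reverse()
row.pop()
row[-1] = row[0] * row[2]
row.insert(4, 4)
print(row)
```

[3, 6, 6, 18, 4]

row[0] = 6 → [6, 5, 6, 6, 3]
reverse → [3, 6, 6, 5, 6]
pop() removes 6 → [3, 6, 6, 5]
row[-1] = row[0]*row[2] = 3*6 = 18 → [3, 6, 6, 18]
insert 4 at 4 → [3, 6, 6, 18, 4]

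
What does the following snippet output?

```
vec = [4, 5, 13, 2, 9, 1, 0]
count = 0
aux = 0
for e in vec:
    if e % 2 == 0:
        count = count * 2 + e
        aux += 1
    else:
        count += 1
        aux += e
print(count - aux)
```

e=4: even, count = 0*2+4 = 4; aux=1
e=5: not even, count = 4+1 = 5; aux=6
e=13: not even, count = 5+1 = 6; aux=19
e=2: even, count = 6*2+2 = 14; aux=20
e=9: not even, count = 14+1 = 15; aux=29
e=1: not even, count = 15+1 = 16; aux=30
e=0: even, count = 16*2+0 = 32; aux=31
count-aux = 32-31 = 1

1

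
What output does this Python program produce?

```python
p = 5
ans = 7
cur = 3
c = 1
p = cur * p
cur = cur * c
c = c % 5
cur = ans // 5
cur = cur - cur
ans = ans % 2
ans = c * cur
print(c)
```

1

p = 3*5 = 15
cur = 3*1 = 3
c = 1%5 = 1
cur = 7//5 = 1
cur = 1-1 = 0
ans = 7%2 = 1
ans = 1*0 = 0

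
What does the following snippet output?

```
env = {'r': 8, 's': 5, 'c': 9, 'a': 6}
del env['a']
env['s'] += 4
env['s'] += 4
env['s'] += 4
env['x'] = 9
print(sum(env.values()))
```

43

del 'a' → {'r': 8, 's': 5, 'c': 9}
env['s'] = 5+4 = 9 → {'r': 8, 's': 9, 'c': 9}
env['s'] = 9+4 = 13 → {'r': 8, 's': 13, 'c': 9}
env['s'] = 13+4 = 17 → {'r': 8, 's': 17, 'c': 9}
env['x'] = 9 → {'r': 8, 's': 17, 'c': 9, 'x': 9}
sum of values = 43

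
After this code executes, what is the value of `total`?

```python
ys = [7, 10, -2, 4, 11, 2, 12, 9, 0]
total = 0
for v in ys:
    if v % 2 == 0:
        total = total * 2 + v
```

352

v=7: not even
v=10: even, total = 0*2+10 = 10
v=-2: even, total = 10*2+(-2) = 18
v=4: even, total = 18*2+4 = 40
v=11: not even
v=2: even, total = 40*2+2 = 82
v=12: even, total = 82*2+12 = 176
v=9: not even
v=0: even, total = 176*2+0 = 352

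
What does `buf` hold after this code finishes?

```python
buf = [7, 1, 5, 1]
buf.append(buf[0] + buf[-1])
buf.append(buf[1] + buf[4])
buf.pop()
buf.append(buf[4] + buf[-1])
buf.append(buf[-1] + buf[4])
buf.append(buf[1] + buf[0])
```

[7, 1, 5, 1, 8, 16, 24, 8]

append buf[0]+buf[-1] = 7+1 = 8 → [7, 1, 5, 1, 8]
append buf[1]+buf[4] = 1+8 = 9 → [7, 1, 5, 1, 8, 9]
pop() removes 9 → [7, 1, 5, 1, 8]
append buf[4]+buf[-1] = 8+8 = 16 → [7, 1, 5, 1, 8, 16]
append buf[-1]+buf[4] = 16+8 = 24 → [7, 1, 5, 1, 8, 16, 24]
append buf[1]+buf[0] = 1+7 = 8 → [7, 1, 5, 1, 8, 16, 24, 8]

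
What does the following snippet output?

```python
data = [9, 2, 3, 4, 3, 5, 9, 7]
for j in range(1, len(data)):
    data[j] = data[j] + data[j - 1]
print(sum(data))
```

j=1: data[1] = 2+9 = 11 → [9, 11, 3, 4, 3, 5, 9, 7]
j=2: data[2] = 3+11 = 14 → [9, 11, 14, 4, 3, 5, 9, 7]
j=3: data[3] = 4+14 = 18 → [9, 11, 14, 18, 3, 5, 9, 7]
j=4: data[4] = 3+18 = 21 → [9, 11, 14, 18, 21, 5, 9, 7]
j=5: data[5] = 5+21 = 26 → [9, 11, 14, 18, 21, 26, 9, 7]
j=6: data[6] = 9+26 = 35 → [9, 11, 14, 18, 21, 26, 35, 7]
j=7: data[7] = 7+35 = 42 → [9, 11, 14, 18, 21, 26, 35, 42]
sum = 176

176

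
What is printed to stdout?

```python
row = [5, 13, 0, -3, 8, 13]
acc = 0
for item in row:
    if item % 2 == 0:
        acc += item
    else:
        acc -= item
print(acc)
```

-20

item=5: not even, acc = 0-5 = -5
item=13: not even, acc = (-5)-13 = -18
item=0: even, acc = (-18)+0 = -18
item=-3: not even, acc = (-18)-(-3) = -15
item=8: even, acc = (-15)+8 = -7
item=13: not even, acc = (-7)-13 = -20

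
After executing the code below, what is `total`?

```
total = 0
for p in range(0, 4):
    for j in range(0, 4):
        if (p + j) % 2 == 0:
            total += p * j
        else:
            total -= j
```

p=0,j=0: even sum, total = 0+0 = 0
p=0,j=1: odd sum, total = 0-1 = -1
p=0,j=2: even sum, total = (-1)+0 = -1
p=0,j=3: odd sum, total = (-1)-3 = -4
p=1,j=0: odd sum, total = (-4)-0 = -4
p=1,j=1: even sum, total = (-4)+1 = -3
p=1,j=2: odd sum, total = (-3)-2 = -5
p=1,j=3: even sum, total = (-5)+3 = -2
p=2,j=0: even sum, total = (-2)+0 = -2
p=2,j=1: odd sum, total = (-2)-1 = -3
p=2,j=2: even sum, total = (-3)+4 = 1
p=2,j=3: odd sum, total = 1-3 = -2
p=3,j=0: odd sum, total = (-2)-0 = -2
p=3,j=1: even sum, total = (-2)+3 = 1
p=3,j=2: odd sum, total = 1-2 = -1
p=3,j=3: even sum, total = (-1)+9 = 8

8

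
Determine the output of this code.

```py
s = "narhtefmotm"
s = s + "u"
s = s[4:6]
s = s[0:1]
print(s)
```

t

+ 'u' → 'narhtefmotmu'
slice [4:6] → 'te'
slice [0:1] → 't'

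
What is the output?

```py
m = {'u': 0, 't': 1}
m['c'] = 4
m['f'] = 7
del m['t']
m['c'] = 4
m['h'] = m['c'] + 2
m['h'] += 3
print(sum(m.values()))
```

20

m['c'] = 4 → {'u': 0, 't': 1, 'c': 4}
m['f'] = 7 → {'u': 0, 't': 1, 'c': 4, 'f': 7}
del 't' → {'u': 0, 'c': 4, 'f': 7}
m['c'] = 4 → {'u': 0, 'c': 4, 'f': 7}
m['h'] = m['c']+2 = 6 → {'u': 0, 'c': 4, 'f': 7, 'h': 6}
m['h'] = 6+3 = 9 → {'u': 0, 'c': 4, 'f': 7, 'h': 9}
sum of values = 20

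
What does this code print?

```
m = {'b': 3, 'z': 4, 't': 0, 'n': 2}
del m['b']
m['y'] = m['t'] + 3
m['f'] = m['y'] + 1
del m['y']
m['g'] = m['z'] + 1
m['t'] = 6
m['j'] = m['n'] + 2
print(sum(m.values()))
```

del 'b' → {'z': 4, 't': 0, 'n': 2}
m['y'] = m['t']+3 = 3 → {'z': 4, 't': 0, 'n': 2, 'y': 3}
m['f'] = m['y']+1 = 4 → {'z': 4, 't': 0, 'n': 2, 'y': 3, 'f': 4}
del 'y' → {'z': 4, 't': 0, 'n': 2, 'f': 4}
m['g'] = m['z']+1 = 5 → {'z': 4, 't': 0, 'n': 2, 'f': 4, 'g': 5}
m['t'] = 6 → {'z': 4, 't': 6, 'n': 2, 'f': 4, 'g': 5}
m['j'] = m['n']+2 = 4 → {'z': 4, 't': 6, 'n': 2, 'f': 4, 'g': 5, 'j': 4}
sum of values = 25

25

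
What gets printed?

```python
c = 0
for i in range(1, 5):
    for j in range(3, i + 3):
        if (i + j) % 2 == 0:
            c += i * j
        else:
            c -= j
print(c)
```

i=1,j=3: even sum, c = 0+3 = 3
i=2,j=3: odd sum, c = 3-3 = 0
i=2,j=4: even sum, c = 0+8 = 8
i=3,j=3: even sum, c = 8+9 = 17
i=3,j=4: odd sum, c = 17-4 = 13
i=3,j=5: even sum, c = 13+15 = 28
i=4,j=3: odd sum, c = 28-3 = 25
i=4,j=4: even sum, c = 25+16 = 41
i=4,j=5: odd sum, c = 41-5 = 36
i=4,j=6: even sum, c = 36+24 = 60

60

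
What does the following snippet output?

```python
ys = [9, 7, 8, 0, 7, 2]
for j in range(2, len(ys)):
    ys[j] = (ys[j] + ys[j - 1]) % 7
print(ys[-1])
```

j=2: ys[2] = (8+7)%7 = 1 → [9, 7, 1, 0, 7, 2]
j=3: ys[3] = (0+1)%7 = 1 → [9, 7, 1, 1, 7, 2]
j=4: ys[4] = (7+1)%7 = 1 → [9, 7, 1, 1, 1, 2]
j=5: ys[5] = (2+1)%7 = 3 → [9, 7, 1, 1, 1, 3]

3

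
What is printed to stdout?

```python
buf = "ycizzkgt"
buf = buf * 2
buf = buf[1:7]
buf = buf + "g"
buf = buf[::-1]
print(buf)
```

ggkzzic

repeat ×2 → 'ycizzkgtycizzkgt'
slice [1:7] → 'cizzkg'
+ 'g' → 'cizzkgg'
reverse → 'ggkzzic'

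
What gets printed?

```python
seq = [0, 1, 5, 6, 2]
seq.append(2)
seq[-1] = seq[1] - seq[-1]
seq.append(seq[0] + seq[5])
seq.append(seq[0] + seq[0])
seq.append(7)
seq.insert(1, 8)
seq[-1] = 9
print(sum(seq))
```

29

append 2 → [0, 1, 5, 6, 2, 2]
seq[-1] = seq[1]-seq[-1] = 1-2 = -1 → [0, 1, 5, 6, 2, -1]
append seq[0]+seq[5] = 0+(-1) = -1 → [0, 1, 5, 6, 2, -1, -1]
append seq[0]+seq[0] = 0+0 = 0 → [0, 1, 5, 6, 2, -1, -1, 0]
append 7 → [0, 1, 5, 6, 2, -1, -1, 0, 7]
insert 8 at 1 → [0, 8, 1, 5, 6, 2, -1, -1, 0, 7]
seq[-1] = 9 → [0, 8, 1, 5, 6, 2, -1, -1, 0, 9]
sum = 29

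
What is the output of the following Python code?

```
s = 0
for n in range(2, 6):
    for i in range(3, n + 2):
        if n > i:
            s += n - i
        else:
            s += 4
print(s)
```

32

n=2,i=3: not 2>3, s = 0+4 = 4
n=3,i=3: not 3>3, s = 4+4 = 8
n=3,i=4: not 3>4, s = 8+4 = 12
n=4,i=3: 4>3, s = 12+1 = 13
n=4,i=4: not 4>4, s = 13+4 = 17
n=4,i=5: not 4>5, s = 17+4 = 21
n=5,i=3: 5>3, s = 21+2 = 23
n=5,i=4: 5>4, s = 23+1 = 24
n=5,i=5: not 5>5, s = 24+4 = 28
n=5,i=6: not 5>6, s = 28+4 = 32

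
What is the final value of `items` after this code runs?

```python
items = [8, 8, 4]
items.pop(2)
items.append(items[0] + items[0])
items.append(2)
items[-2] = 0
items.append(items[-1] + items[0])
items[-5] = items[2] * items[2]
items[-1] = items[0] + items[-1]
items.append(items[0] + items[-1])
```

[0, 8, 0, 2, 10, 10]

pop(2) removes 4 → [8, 8]
append items[0]+items[0] = 8+8 = 16 → [8, 8, 16]
append 2 → [8, 8, 16, 2]
items[-2] = 0 → [8, 8, 0, 2]
append items[-1]+items[0] = 2+8 = 10 → [8, 8, 0, 2, 10]
items[-5] = items[2]*items[2] = 0*0 = 0 → [0, 8, 0, 2, 10]
items[-1] = items[0]+items[-1] = 0+10 = 10 → [0, 8, 0, 2, 10]
append items[0]+items[-1] = 0+10 = 10 → [0, 8, 0, 2, 10, 10]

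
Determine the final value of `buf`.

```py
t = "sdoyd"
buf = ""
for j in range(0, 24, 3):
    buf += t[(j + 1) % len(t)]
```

'ddosyddo'

j=0: add t[1]='d' → 'd'
j=3: add t[4]='d' → 'dd'
j=6: add t[2]='o' → 'ddo'
j=9: add t[0]='s' → 'ddos'
j=12: add t[3]='y' → 'ddosy'
j=15: add t[1]='d' → 'ddosyd'
j=18: add t[4]='d' → 'ddosydd'
j=21: add t[2]='o' → 'ddosyddo'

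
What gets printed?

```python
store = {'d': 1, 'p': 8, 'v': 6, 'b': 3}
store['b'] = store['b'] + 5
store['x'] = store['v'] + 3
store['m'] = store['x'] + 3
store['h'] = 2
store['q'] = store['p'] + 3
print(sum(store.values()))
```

57

store['b'] = store['b']+5 = 8 → {'d': 1, 'p': 8, 'v': 6, 'b': 8}
store['x'] = store['v']+3 = 9 → {'d': 1, 'p': 8, 'v': 6, 'b': 8, 'x': 9}
store['m'] = store['x']+3 = 12 → {'d': 1, 'p': 8, 'v': 6, 'b': 8, 'x': 9, 'm': 12}
store['h'] = 2 → {'d': 1, 'p': 8, 'v': 6, 'b': 8, 'x': 9, 'm': 12, 'h': 2}
store['q'] = store['p']+3 = 11 → {'d': 1, 'p': 8, 'v': 6, 'b': 8, 'x': 9, 'm': 12, 'h': 2, 'q': 11}
sum of values = 57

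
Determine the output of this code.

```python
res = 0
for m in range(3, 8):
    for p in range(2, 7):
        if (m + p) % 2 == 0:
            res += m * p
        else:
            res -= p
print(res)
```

188

m=3,p=2: odd sum, res = 0-2 = -2
m=3,p=3: even sum, res = (-2)+9 = 7
m=3,p=4: odd sum, res = 7-4 = 3
m=3,p=5: even sum, res = 3+15 = 18
m=3,p=6: odd sum, res = 18-6 = 12
m=4,p=2: even sum, res = 12+8 = 20
m=4,p=3: odd sum, res = 20-3 = 17
m=4,p=4: even sum, res = 17+16 = 33
m=4,p=5: odd sum, res = 33-5 = 28
m=4,p=6: even sum, res = 28+24 = 52
m=5,p=2: odd sum, res = 52-2 = 50
m=5,p=3: even sum, res = 50+15 = 65
m=5,p=4: odd sum, res = 65-4 = 61
m=5,p=5: even sum, res = 61+25 = 86
m=5,p=6: odd sum, res = 86-6 = 80
m=6,p=2: even sum, res = 80+12 = 92
m=6,p=3: odd sum, res = 92-3 = 89
m=6,p=4: even sum, res = 89+24 = 113
m=6,p=5: odd sum, res = 113-5 = 108
m=6,p=6: even sum, res = 108+36 = 144
m=7,p=2: odd sum, res = 144-2 = 142
m=7,p=3: even sum, res = 142+21 = 163
m=7,p=4: odd sum, res = 163-4 = 159
m=7,p=5: even sum, res = 159+35 = 194
m=7,p=6: odd sum, res = 194-6 = 188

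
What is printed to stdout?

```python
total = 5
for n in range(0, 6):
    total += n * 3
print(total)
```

n=0: total = 5+0*3 = 5
n=1: total = 5+1*3 = 8
n=2: total = 8+2*3 = 14
n=3: total = 14+3*3 = 23
n=4: total = 23+4*3 = 35
n=5: total = 35+5*3 = 50

50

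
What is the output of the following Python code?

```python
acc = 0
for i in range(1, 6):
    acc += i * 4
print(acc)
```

60

i=1: acc = 0+1*4 = 4
i=2: acc = 4+2*4 = 12
i=3: acc = 12+3*4 = 24
i=4: acc = 24+4*4 = 40
i=5: acc = 40+5*4 = 60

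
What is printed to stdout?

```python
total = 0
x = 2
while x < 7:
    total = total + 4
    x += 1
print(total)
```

x=2: total = 0+4 = 4
x=3: total = 4+4 = 8
x=4: total = 8+4 = 12
x=5: total = 12+4 = 16
x=6: total = 16+4 = 20

20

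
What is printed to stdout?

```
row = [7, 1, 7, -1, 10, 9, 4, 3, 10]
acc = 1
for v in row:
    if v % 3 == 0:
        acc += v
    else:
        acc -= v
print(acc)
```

-25

v=7: not %3==0, acc = 1-7 = -6
v=1: not %3==0, acc = (-6)-1 = -7
v=7: not %3==0, acc = (-7)-7 = -14
v=-1: not %3==0, acc = (-14)-(-1) = -13
v=10: not %3==0, acc = (-13)-10 = -23
v=9: %3==0, acc = (-23)+9 = -14
v=4: not %3==0, acc = (-14)-4 = -18
v=3: %3==0, acc = (-18)+3 = -15
v=10: not %3==0, acc = (-15)-10 = -25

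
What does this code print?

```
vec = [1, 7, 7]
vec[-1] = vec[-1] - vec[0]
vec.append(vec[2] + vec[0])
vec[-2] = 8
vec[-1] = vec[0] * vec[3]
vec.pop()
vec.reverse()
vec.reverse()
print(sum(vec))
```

16

vec[-1] = vec[-1]-vec[0] = 7-1 = 6 → [1, 7, 6]
append vec[2]+vec[0] = 6+1 = 7 → [1, 7, 6, 7]
vec[-2] = 8 → [1, 7, 8, 7]
vec[-1] = vec[0]*vec[3] = 1*7 = 7 → [1, 7, 8, 7]
pop() removes 7 → [1, 7, 8]
reverse → [8, 7, 1]
reverse → [1, 7, 8]
sum = 16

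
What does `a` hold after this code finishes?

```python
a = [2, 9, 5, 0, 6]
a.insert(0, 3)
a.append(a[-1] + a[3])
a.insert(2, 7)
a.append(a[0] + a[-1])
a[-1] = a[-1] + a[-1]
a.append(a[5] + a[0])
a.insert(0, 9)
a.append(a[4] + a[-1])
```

[9, 3, 2, 7, 9, 5, 0, 6, 11, 28, 3, 12]

insert 3 at 0 → [3, 2, 9, 5, 0, 6]
append a[-1]+a[3] = 6+5 = 11 → [3, 2, 9, 5, 0, 6, 11]
insert 7 at 2 → [3, 2, 7, 9, 5, 0, 6, 11]
append a[0]+a[-1] = 3+11 = 14 → [3, 2, 7, 9, 5, 0, 6, 11, 14]
a[-1] = a[-1]+a[-1] = 14+14 = 28 → [3, 2, 7, 9, 5, 0, 6, 11, 28]
append a[5]+a[0] = 0+3 = 3 → [3, 2, 7, 9, 5, 0, 6, 11, 28, 3]
insert 9 at 0 → [9, 3, 2, 7, 9, 5, 0, 6, 11, 28, 3]
append a[4]+a[-1] = 9+3 = 12 → [9, 3, 2, 7, 9, 5, 0, 6, 11, 28, 3, 12]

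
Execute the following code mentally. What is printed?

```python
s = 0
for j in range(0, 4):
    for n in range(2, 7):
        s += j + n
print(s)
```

j=0,n=2: s = 0+2 = 2
j=0,n=3: s = 2+3 = 5
j=0,n=4: s = 5+4 = 9
j=0,n=5: s = 9+5 = 14
j=0,n=6: s = 14+6 = 20
j=1,n=2: s = 20+3 = 23
j=1,n=3: s = 23+4 = 27
j=1,n=4: s = 27+5 = 32
j=1,n=5: s = 32+6 = 38
j=1,n=6: s = 38+7 = 45
j=2,n=2: s = 45+4 = 49
j=2,n=3: s = 49+5 = 54
j=2,n=4: s = 54+6 = 60
j=2,n=5: s = 60+7 = 67
j=2,n=6: s = 67+8 = 75
j=3,n=2: s = 75+5 = 80
j=3,n=3: s = 80+6 = 86
j=3,n=4: s = 86+7 = 93
j=3,n=5: s = 93+8 = 101
j=3,n=6: s = 101+9 = 110

110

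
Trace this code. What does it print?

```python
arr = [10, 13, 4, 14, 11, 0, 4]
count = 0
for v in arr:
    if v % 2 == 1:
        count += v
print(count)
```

v=10: not odd
v=13: odd, count = 0+13 = 13
v=4: not odd
v=14: not odd
v=11: odd, count = 13+11 = 24
v=0: not odd
v=4: not odd

24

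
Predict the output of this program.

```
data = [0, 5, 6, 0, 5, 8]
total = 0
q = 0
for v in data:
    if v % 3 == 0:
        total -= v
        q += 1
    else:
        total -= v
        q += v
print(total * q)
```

v=0: %3==0, total = 0-0 = 0; q=1
v=5: not %3==0, total = 0-5 = -5; q=6
v=6: %3==0, total = (-5)-6 = -11; q=7
v=0: %3==0, total = (-11)-0 = -11; q=8
v=5: not %3==0, total = (-11)-5 = -16; q=13
v=8: not %3==0, total = (-16)-8 = -24; q=21
total*q = (-24)*21 = -504

-504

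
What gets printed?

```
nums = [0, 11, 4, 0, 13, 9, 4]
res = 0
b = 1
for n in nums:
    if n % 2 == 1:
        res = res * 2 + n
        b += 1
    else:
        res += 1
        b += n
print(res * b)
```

n=0: not odd, res = 0+1 = 1; b=1
n=11: odd, res = 1*2+11 = 13; b=2
n=4: not odd, res = 13+1 = 14; b=6
n=0: not odd, res = 14+1 = 15; b=6
n=13: odd, res = 15*2+13 = 43; b=7
n=9: odd, res = 43*2+9 = 95; b=8
n=4: not odd, res = 95+1 = 96; b=12
res*b = 96*12 = 1152

1152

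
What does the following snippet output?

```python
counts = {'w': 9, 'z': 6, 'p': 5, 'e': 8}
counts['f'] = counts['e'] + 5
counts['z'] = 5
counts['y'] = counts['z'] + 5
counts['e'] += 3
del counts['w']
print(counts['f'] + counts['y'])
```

23

counts['f'] = counts['e']+5 = 13 → {'w': 9, 'z': 6, 'p': 5, 'e': 8, 'f': 13}
counts['z'] = 5 → {'w': 9, 'z': 5, 'p': 5, 'e': 8, 'f': 13}
counts['y'] = counts['z']+5 = 10 → {'w': 9, 'z': 5, 'p': 5, 'e': 8, 'f': 13, 'y': 10}
counts['e'] = 8+3 = 11 → {'w': 9, 'z': 5, 'p': 5, 'e': 11, 'f': 13, 'y': 10}
del 'w' → {'z': 5, 'p': 5, 'e': 11, 'f': 13, 'y': 10}
counts['f']+counts['y'] = 13+10 = 23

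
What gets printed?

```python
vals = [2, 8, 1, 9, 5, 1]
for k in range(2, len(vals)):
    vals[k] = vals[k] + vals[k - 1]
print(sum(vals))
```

84

k=2: vals[2] = 1+8 = 9 → [2, 8, 9, 9, 5, 1]
k=3: vals[3] = 9+9 = 18 → [2, 8, 9, 18, 5, 1]
k=4: vals[4] = 5+18 = 23 → [2, 8, 9, 18, 23, 1]
k=5: vals[5] = 1+23 = 24 → [2, 8, 9, 18, 23, 24]
sum = 84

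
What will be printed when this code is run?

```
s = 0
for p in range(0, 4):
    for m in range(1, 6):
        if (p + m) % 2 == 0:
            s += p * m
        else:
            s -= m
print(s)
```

18

p=0,m=1: odd sum, s = 0-1 = -1
p=0,m=2: even sum, s = (-1)+0 = -1
p=0,m=3: odd sum, s = (-1)-3 = -4
p=0,m=4: even sum, s = (-4)+0 = -4
p=0,m=5: odd sum, s = (-4)-5 = -9
p=1,m=1: even sum, s = (-9)+1 = -8
p=1,m=2: odd sum, s = (-8)-2 = -10
p=1,m=3: even sum, s = (-10)+3 = -7
p=1,m=4: odd sum, s = (-7)-4 = -11
p=1,m=5: even sum, s = (-11)+5 = -6
p=2,m=1: odd sum, s = (-6)-1 = -7
p=2,m=2: even sum, s = (-7)+4 = -3
p=2,m=3: odd sum, s = (-3)-3 = -6
p=2,m=4: even sum, s = (-6)+8 = 2
p=2,m=5: odd sum, s = 2-5 = -3
p=3,m=1: even sum, s = (-3)+3 = 0
p=3,m=2: odd sum, s = 0-2 = -2
p=3,m=3: even sum, s = (-2)+9 = 7
p=3,m=4: odd sum, s = 7-4 = 3
p=3,m=5: even sum, s = 3+15 = 18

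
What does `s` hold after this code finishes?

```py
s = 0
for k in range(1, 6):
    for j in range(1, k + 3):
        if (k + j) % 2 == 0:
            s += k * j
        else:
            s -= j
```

138

k=1,j=1: even sum, s = 0+1 = 1
k=1,j=2: odd sum, s = 1-2 = -1
k=1,j=3: even sum, s = (-1)+3 = 2
k=2,j=1: odd sum, s = 2-1 = 1
k=2,j=2: even sum, s = 1+4 = 5
k=2,j=3: odd sum, s = 5-3 = 2
k=2,j=4: even sum, s = 2+8 = 10
k=3,j=1: even sum, s = 10+3 = 13
k=3,j=2: odd sum, s = 13-2 = 11
k=3,j=3: even sum, s = 11+9 = 20
k=3,j=4: odd sum, s = 20-4 = 16
k=3,j=5: even sum, s = 16+15 = 31
k=4,j=1: odd sum, s = 31-1 = 30
k=4,j=2: even sum, s = 30+8 = 38
k=4,j=3: odd sum, s = 38-3 = 35
k=4,j=4: even sum, s = 35+16 = 51
k=4,j=5: odd sum, s = 51-5 = 46
k=4,j=6: even sum, s = 46+24 = 70
k=5,j=1: even sum, s = 70+5 = 75
k=5,j=2: odd sum, s = 75-2 = 73
k=5,j=3: even sum, s = 73+15 = 88
k=5,j=4: odd sum, s = 88-4 = 84
k=5,j=5: even sum, s = 84+25 = 109
k=5,j=6: odd sum, s = 109-6 = 103
k=5,j=7: even sum, s = 103+35 = 138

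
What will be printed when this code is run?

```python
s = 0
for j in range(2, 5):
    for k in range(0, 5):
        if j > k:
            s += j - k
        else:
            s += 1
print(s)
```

j=2,k=0: 2>0, s = 0+2 = 2
j=2,k=1: 2>1, s = 2+1 = 3
j=2,k=2: not 2>2, s = 3+1 = 4
j=2,k=3: not 2>3, s = 4+1 = 5
j=2,k=4: not 2>4, s = 5+1 = 6
j=3,k=0: 3>0, s = 6+3 = 9
j=3,k=1: 3>1, s = 9+2 = 11
j=3,k=2: 3>2, s = 11+1 = 12
j=3,k=3: not 3>3, s = 12+1 = 13
j=3,k=4: not 3>4, s = 13+1 = 14
j=4,k=0: 4>0, s = 14+4 = 18
j=4,k=1: 4>1, s = 18+3 = 21
j=4,k=2: 4>2, s = 21+2 = 23
j=4,k=3: 4>3, s = 23+1 = 24
j=4,k=4: not 4>4, s = 24+1 = 25

25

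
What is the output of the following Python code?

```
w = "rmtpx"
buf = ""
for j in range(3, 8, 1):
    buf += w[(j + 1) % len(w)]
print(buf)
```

j=3: add w[4]='x' → 'x'
j=4: add w[0]='r' → 'xr'
j=5: add w[1]='m' → 'xrm'
j=6: add w[2]='t' → 'xrmt'
j=7: add w[3]='p' → 'xrmtp'

xrmtp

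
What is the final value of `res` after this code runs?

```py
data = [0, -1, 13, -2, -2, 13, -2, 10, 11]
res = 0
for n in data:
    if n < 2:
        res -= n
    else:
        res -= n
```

n=0: <2, res = 0-0 = 0
n=-1: <2, res = 0-(-1) = 1
n=13: not <2, res = 1-13 = -12
n=-2: <2, res = (-12)-(-2) = -10
n=-2: <2, res = (-10)-(-2) = -8
n=13: not <2, res = (-8)-13 = -21
n=-2: <2, res = (-21)-(-2) = -19
n=10: not <2, res = (-19)-10 = -29
n=11: not <2, res = (-29)-11 = -40

-40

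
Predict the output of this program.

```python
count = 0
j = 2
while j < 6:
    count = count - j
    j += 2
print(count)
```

-6

j=2: count = 0-2 = -2
j=4: count = (-2)-4 = -6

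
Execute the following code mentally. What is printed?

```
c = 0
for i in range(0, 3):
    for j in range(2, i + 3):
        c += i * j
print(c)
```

i=0,j=2: c = 0+0 = 0
i=1,j=2: c = 0+2 = 2
i=1,j=3: c = 2+3 = 5
i=2,j=2: c = 5+4 = 9
i=2,j=3: c = 9+6 = 15
i=2,j=4: c = 15+8 = 23

23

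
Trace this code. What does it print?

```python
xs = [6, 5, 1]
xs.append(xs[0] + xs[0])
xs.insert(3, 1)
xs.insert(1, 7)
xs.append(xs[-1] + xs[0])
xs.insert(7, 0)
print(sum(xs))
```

50

append xs[0]+xs[0] = 6+6 = 12 → [6, 5, 1, 12]
insert 1 at 3 → [6, 5, 1, 1, 12]
insert 7 at 1 → [6, 7, 5, 1, 1, 12]
append xs[-1]+xs[0] = 12+6 = 18 → [6, 7, 5, 1, 1, 12, 18]
insert 0 at 7 → [6, 7, 5, 1, 1, 12, 18, 0]
sum = 50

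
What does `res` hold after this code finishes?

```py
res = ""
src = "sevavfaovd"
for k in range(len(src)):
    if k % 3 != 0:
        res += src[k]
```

'evvfov'

k=0: skip
k=1: add 'e' → 'e'
k=2: add 'v' → 'ev'
k=3: skip
k=4: add 'v' → 'evv'
k=5: add 'f' → 'evvf'
k=6: skip
k=7: add 'o' → 'evvfo'
k=8: add 'v' → 'evvfov'
k=9: skip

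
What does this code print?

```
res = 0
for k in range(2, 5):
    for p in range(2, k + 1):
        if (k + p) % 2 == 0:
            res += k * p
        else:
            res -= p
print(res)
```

k=2,p=2: even sum, res = 0+4 = 4
k=3,p=2: odd sum, res = 4-2 = 2
k=3,p=3: even sum, res = 2+9 = 11
k=4,p=2: even sum, res = 11+8 = 19
k=4,p=3: odd sum, res = 19-3 = 16
k=4,p=4: even sum, res = 16+16 = 32

32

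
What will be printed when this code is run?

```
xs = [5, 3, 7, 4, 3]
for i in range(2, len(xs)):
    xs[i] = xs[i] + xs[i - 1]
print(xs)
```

i=2: xs[2] = 7+3 = 10 → [5, 3, 10, 4, 3]
i=3: xs[3] = 4+10 = 14 → [5, 3, 10, 14, 3]
i=4: xs[4] = 3+14 = 17 → [5, 3, 10, 14, 17]

[5, 3, 10, 14, 17]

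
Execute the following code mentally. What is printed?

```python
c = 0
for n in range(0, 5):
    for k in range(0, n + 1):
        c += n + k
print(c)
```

n=0,k=0: c = 0+0 = 0
n=1,k=0: c = 0+1 = 1
n=1,k=1: c = 1+2 = 3
n=2,k=0: c = 3+2 = 5
n=2,k=1: c = 5+3 = 8
n=2,k=2: c = 8+4 = 12
n=3,k=0: c = 12+3 = 15
n=3,k=1: c = 15+4 = 19
n=3,k=2: c = 19+5 = 24
n=3,k=3: c = 24+6 = 30
n=4,k=0: c = 30+4 = 34
n=4,k=1: c = 34+5 = 39
n=4,k=2: c = 39+6 = 45
n=4,k=3: c = 45+7 = 52
n=4,k=4: c = 52+8 = 60

60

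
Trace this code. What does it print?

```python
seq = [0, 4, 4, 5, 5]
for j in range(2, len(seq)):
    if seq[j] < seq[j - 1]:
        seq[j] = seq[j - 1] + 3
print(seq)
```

j=2: 4>=4, unchanged → [0, 4, 4, 5, 5]
j=3: 5>=4, unchanged → [0, 4, 4, 5, 5]
j=4: 5>=5, unchanged → [0, 4, 4, 5, 5]

[0, 4, 4, 5, 5]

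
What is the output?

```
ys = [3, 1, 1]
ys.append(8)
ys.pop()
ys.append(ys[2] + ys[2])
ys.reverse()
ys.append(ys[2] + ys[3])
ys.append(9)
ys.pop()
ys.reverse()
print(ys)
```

[4, 3, 1, 1, 2]

append 8 → [3, 1, 1, 8]
pop() removes 8 → [3, 1, 1]
append ys[2]+ys[2] = 1+1 = 2 → [3, 1, 1, 2]
reverse → [2, 1, 1, 3]
append ys[2]+ys[3] = 1+3 = 4 → [2, 1, 1, 3, 4]
append 9 → [2, 1, 1, 3, 4, 9]
pop() removes 9 → [2, 1, 1, 3, 4]
reverse → [4, 3, 1, 1, 2]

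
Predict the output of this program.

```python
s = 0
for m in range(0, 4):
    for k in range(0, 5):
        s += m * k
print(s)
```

60

m=0,k=0: s = 0+0 = 0
m=0,k=1: s = 0+0 = 0
m=0,k=2: s = 0+0 = 0
m=0,k=3: s = 0+0 = 0
m=0,k=4: s = 0+0 = 0
m=1,k=0: s = 0+0 = 0
m=1,k=1: s = 0+1 = 1
m=1,k=2: s = 1+2 = 3
m=1,k=3: s = 3+3 = 6
m=1,k=4: s = 6+4 = 10
m=2,k=0: s = 10+0 = 10
m=2,k=1: s = 10+2 = 12
m=2,k=2: s = 12+4 = 16
m=2,k=3: s = 16+6 = 22
m=2,k=4: s = 22+8 = 30
m=3,k=0: s = 30+0 = 30
m=3,k=1: s = 30+3 = 33
m=3,k=2: s = 33+6 = 39
m=3,k=3: s = 39+9 = 48
m=3,k=4: s = 48+12 = 60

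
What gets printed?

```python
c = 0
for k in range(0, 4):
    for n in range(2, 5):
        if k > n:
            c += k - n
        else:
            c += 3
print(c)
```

k=0,n=2: not 0>2, c = 0+3 = 3
k=0,n=3: not 0>3, c = 3+3 = 6
k=0,n=4: not 0>4, c = 6+3 = 9
k=1,n=2: not 1>2, c = 9+3 = 12
k=1,n=3: not 1>3, c = 12+3 = 15
k=1,n=4: not 1>4, c = 15+3 = 18
k=2,n=2: not 2>2, c = 18+3 = 21
k=2,n=3: not 2>3, c = 21+3 = 24
k=2,n=4: not 2>4, c = 24+3 = 27
k=3,n=2: 3>2, c = 27+1 = 28
k=3,n=3: not 3>3, c = 28+3 = 31
k=3,n=4: not 3>4, c = 31+3 = 34

34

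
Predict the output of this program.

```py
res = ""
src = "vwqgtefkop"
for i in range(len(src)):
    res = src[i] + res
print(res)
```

i=0: prepend 'v' → 'v'
i=1: prepend 'w' → 'wv'
i=2: prepend 'q' → 'qwv'
i=3: prepend 'g' → 'gqwv'
i=4: prepend 't' → 'tgqwv'
i=5: prepend 'e' → 'etgqwv'
i=6: prepend 'f' → 'fetgqwv'
i=7: prepend 'k' → 'kfetgqwv'
i=8: prepend 'o' → 'okfetgqwv'
i=9: prepend 'p' → 'pokfetgqwv'

pokfetgqwv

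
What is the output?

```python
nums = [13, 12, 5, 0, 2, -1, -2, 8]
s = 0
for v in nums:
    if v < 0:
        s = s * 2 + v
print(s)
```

v=13: not <0
v=12: not <0
v=5: not <0
v=0: not <0
v=2: not <0
v=-1: <0, s = 0*2+(-1) = -1
v=-2: <0, s = (-1)*2+(-2) = -4
v=8: not <0

-4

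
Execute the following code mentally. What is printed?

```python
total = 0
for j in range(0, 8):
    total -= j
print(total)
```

-28

j=0: total = 0-0 = 0
j=1: total = 0-1 = -1
j=2: total = (-1)-2 = -3
j=3: total = (-3)-3 = -6
j=4: total = (-6)-4 = -10
j=5: total = (-10)-5 = -15
j=6: total = (-15)-6 = -21
j=7: total = (-21)-7 = -28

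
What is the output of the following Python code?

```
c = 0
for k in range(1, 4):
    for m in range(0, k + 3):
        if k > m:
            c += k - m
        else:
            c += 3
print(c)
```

37

k=1,m=0: 1>0, c = 0+1 = 1
k=1,m=1: not 1>1, c = 1+3 = 4
k=1,m=2: not 1>2, c = 4+3 = 7
k=1,m=3: not 1>3, c = 7+3 = 10
k=2,m=0: 2>0, c = 10+2 = 12
k=2,m=1: 2>1, c = 12+1 = 13
k=2,m=2: not 2>2, c = 13+3 = 16
k=2,m=3: not 2>3, c = 16+3 = 19
k=2,m=4: not 2>4, c = 19+3 = 22
k=3,m=0: 3>0, c = 22+3 = 25
k=3,m=1: 3>1, c = 25+2 = 27
k=3,m=2: 3>2, c = 27+1 = 28
k=3,m=3: not 3>3, c = 28+3 = 31
k=3,m=4: not 3>4, c = 31+3 = 34
k=3,m=5: not 3>5, c = 34+3 = 37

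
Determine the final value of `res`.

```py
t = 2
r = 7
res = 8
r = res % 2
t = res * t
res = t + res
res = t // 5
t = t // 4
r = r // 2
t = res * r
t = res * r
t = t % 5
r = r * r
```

3

r = 8%2 = 0
t = 8*2 = 16
res = 16+8 = 24
res = 16//5 = 3
t = 16//4 = 4
r = 0//2 = 0
t = 3*0 = 0
t = 3*0 = 0
t = 0%5 = 0
r = 0*0 = 0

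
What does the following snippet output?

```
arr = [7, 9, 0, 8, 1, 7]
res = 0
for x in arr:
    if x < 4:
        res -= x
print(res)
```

x=7: not <4
x=9: not <4
x=0: <4, res = 0-0 = 0
x=8: not <4
x=1: <4, res = 0-1 = -1
x=7: not <4

-1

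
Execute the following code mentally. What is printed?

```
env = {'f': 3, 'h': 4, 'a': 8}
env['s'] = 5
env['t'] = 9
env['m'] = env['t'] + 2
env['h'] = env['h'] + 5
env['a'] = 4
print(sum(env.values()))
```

41

env['s'] = 5 → {'f': 3, 'h': 4, 'a': 8, 's': 5}
env['t'] = 9 → {'f': 3, 'h': 4, 'a': 8, 's': 5, 't': 9}
env['m'] = env['t']+2 = 11 → {'f': 3, 'h': 4, 'a': 8, 's': 5, 't': 9, 'm': 11}
env['h'] = env['h']+5 = 9 → {'f': 3, 'h': 9, 'a': 8, 's': 5, 't': 9, 'm': 11}
env['a'] = 4 → {'f': 3, 'h': 9, 'a': 4, 's': 5, 't': 9, 'm': 11}
sum of values = 41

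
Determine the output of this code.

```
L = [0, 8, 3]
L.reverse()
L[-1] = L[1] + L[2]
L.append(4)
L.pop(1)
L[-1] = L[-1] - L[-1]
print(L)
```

reverse → [3, 8, 0]
L[-1] = L[1]+L[2] = 8+0 = 8 → [3, 8, 8]
append 4 → [3, 8, 8, 4]
pop(1) removes 8 → [3, 8, 4]
L[-1] = L[-1]-L[-1] = 4-4 = 0 → [3, 8, 0]

[3, 8, 0]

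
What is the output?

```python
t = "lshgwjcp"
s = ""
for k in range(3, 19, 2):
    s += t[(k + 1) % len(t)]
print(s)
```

wclhwclh

k=3: add t[4]='w' → 'w'
k=5: add t[6]='c' → 'wc'
k=7: add t[0]='l' → 'wcl'
k=9: add t[2]='h' → 'wclh'
k=11: add t[4]='w' → 'wclhw'
k=13: add t[6]='c' → 'wclhwc'
k=15: add t[0]='l' → 'wclhwcl'
k=17: add t[2]='h' → 'wclhwclh'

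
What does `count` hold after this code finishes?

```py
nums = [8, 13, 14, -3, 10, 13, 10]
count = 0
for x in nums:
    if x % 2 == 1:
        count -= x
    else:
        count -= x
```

x=8: not odd, count = 0-8 = -8
x=13: odd, count = (-8)-13 = -21
x=14: not odd, count = (-21)-14 = -35
x=-3: odd, count = (-35)-(-3) = -32
x=10: not odd, count = (-32)-10 = -42
x=13: odd, count = (-42)-13 = -55
x=10: not odd, count = (-55)-10 = -65

-65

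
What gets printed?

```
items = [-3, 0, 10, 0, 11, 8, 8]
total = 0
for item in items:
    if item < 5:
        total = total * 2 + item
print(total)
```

item=-3: <5, total = 0*2+(-3) = -3
item=0: <5, total = (-3)*2+0 = -6
item=10: not <5
item=0: <5, total = (-6)*2+0 = -12
item=11: not <5
item=8: not <5
item=8: not <5

-12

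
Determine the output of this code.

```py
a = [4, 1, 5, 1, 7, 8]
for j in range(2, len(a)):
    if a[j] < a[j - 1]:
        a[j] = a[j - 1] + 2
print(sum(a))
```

32

j=2: 5>=1, unchanged → [4, 1, 5, 1, 7, 8]
j=3: 1<5, a[3] = 5+2 = 7 → [4, 1, 5, 7, 7, 8]
j=4: 7>=7, unchanged → [4, 1, 5, 7, 7, 8]
j=5: 8>=7, unchanged → [4, 1, 5, 7, 7, 8]
sum = 32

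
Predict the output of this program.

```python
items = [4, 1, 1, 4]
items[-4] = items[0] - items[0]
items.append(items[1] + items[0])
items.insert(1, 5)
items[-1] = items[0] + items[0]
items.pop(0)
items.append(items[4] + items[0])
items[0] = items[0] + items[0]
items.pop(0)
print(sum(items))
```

items[-4] = items[0]-items[0] = 4-4 = 0 → [0, 1, 1, 4]
append items[1]+items[0] = 1+0 = 1 → [0, 1, 1, 4, 1]
insert 5 at 1 → [0, 5, 1, 1, 4, 1]
items[-1] = items[0]+items[0] = 0+0 = 0 → [0, 5, 1, 1, 4, 0]
pop(0) removes 0 → [5, 1, 1, 4, 0]
append items[4]+items[0] = 0+5 = 5 → [5, 1, 1, 4, 0, 5]
items[0] = items[0]+items[0] = 5+5 = 10 → [10, 1, 1, 4, 0, 5]
pop(0) removes 10 → [1, 1, 4, 0, 5]
sum = 11

11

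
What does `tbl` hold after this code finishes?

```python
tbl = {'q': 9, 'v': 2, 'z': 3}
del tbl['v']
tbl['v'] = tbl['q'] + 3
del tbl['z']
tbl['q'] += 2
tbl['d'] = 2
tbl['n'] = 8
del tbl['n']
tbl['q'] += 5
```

{'q': 16, 'v': 12, 'd': 2}

del 'v' → {'q': 9, 'z': 3}
tbl['v'] = tbl['q']+3 = 12 → {'q': 9, 'z': 3, 'v': 12}
del 'z' → {'q': 9, 'v': 12}
tbl['q'] = 9+2 = 11 → {'q': 11, 'v': 12}
tbl['d'] = 2 → {'q': 11, 'v': 12, 'd': 2}
tbl['n'] = 8 → {'q': 11, 'v': 12, 'd': 2, 'n': 8}
del 'n' → {'q': 11, 'v': 12, 'd': 2}
tbl['q'] = 11+5 = 16 → {'q': 16, 'v': 12, 'd': 2}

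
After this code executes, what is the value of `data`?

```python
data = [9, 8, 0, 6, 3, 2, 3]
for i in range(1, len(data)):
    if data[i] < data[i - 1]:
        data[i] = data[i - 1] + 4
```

i=1: 8<9, data[1] = 9+4 = 13 → [9, 13, 0, 6, 3, 2, 3]
i=2: 0<13, data[2] = 13+4 = 17 → [9, 13, 17, 6, 3, 2, 3]
i=3: 6<17, data[3] = 17+4 = 21 → [9, 13, 17, 21, 3, 2, 3]
i=4: 3<21, data[4] = 21+4 = 25 → [9, 13, 17, 21, 25, 2, 3]
i=5: 2<25, data[5] = 25+4 = 29 → [9, 13, 17, 21, 25, 29, 3]
i=6: 3<29, data[6] = 29+4 = 33 → [9, 13, 17, 21, 25, 29, 33]

[9, 13, 17, 21, 25, 29, 33]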